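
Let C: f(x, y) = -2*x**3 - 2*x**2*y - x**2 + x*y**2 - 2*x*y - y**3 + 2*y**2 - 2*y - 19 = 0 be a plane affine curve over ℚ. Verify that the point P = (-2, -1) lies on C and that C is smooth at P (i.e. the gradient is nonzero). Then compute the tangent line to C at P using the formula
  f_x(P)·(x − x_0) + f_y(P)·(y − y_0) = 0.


Tangent line at P: -25*x - 9*y - 59 = 0.

Step 1: f(-2, -1) = 0, so P lies on C.
Step 2: partial derivatives
  f_x(x, y) = -6*x**2 - 4*x*y - 2*x + y**2 - 2*y, f_y(x, y) = -2*x**2 + 2*x*y - 2*x - 3*y**2 + 4*y - 2.
  f_x(P) = -25, f_y(P) = -9 (gradient nonzero, so P is smooth).
Step 3: tangent line at P: -25·(x − -2) + -9·(y − -1) = 0.
Expanding: -25*x - 9*y - 59 = 0.


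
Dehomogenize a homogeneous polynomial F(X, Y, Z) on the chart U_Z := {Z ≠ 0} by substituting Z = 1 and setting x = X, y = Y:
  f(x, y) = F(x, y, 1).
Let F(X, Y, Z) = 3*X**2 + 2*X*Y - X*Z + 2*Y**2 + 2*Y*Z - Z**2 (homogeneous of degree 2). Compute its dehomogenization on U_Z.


f(x, y) = 3*x**2 + 2*x*y - x + 2*y**2 + 2*y - 1

On U_Z we set Z = 1. Each monomial c·X^i·Y^j·Z^k in F becomes c·x^i·y^j·1^k = c·x^i·y^j.
Substituting Z = 1: F(X, Y, 1) = 3*x**2 + 2*x*y - x + 2*y**2 + 2*y - 1.
Note: deg(f) ≤ deg(F) = 2; strict inequality happens when F is divisible by Z (lost terms).


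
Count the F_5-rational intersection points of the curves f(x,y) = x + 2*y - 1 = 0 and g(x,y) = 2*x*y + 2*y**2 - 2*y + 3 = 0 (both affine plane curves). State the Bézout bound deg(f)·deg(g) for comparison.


Common zeros: {(0, 3), (2, 2)}; count = 2; Bézout bound = 2.

deg(f) = 1, deg(g) = 2, so Bézout bound = 2.
Scan x ∈ F_5. For each x, list the y ∈ F_5 with f(x, y) ≡ 0 and those with g(x, y) ≡ 0 (mod 5); the common zeros in that column are the intersection.
  x = 0: f ≡ 0 at y ∈ {3}; g ≡ 0 at y ∈ {3}; common: {3}.
  x = 1: f ≡ 0 at y ∈ {0}; g ≡ 0 at y ∈ {1, 4}; common: ∅.
  x = 2: f ≡ 0 at y ∈ {2}; g ≡ 0 at y ∈ {2}; common: {2}.
  x = 3: f ≡ 0 at y ∈ {4}; g ≡ 0 at y ∈ ∅; common: ∅.
  x = 4: f ≡ 0 at y ∈ {1}; g ≡ 0 at y ∈ ∅; common: ∅.
Collecting: common zeros = {(0, 3), (2, 2)}, so the count is 2.
Comparison with the Bézout bound: 2 ≤ 2 = deg(f)·deg(g), as expected for curves with no common component (the bound is attained).


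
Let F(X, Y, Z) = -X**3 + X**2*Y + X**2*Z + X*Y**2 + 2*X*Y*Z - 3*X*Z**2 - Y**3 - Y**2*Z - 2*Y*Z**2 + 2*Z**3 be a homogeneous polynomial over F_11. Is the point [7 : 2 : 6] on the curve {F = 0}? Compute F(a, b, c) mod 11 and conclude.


F(7,2,6) ≡ 9 (mod 11); P is NOT on the curve.

Evaluate F(7, 2, 6) term-by-term (mod 11).
  -X**3 ↦ -1·343·1·1 = -343
  X**2*Y ↦ 1·49·2·1 = 98
  X**2*Z ↦ 1·49·1·6 = 294
  X*Y**2 ↦ 1·7·4·1 = 28
  2*X*Y*Z ↦ 2·7·2·6 = 168
  -3*X*Z**2 ↦ -3·7·1·36 = -756
  -Y**3 ↦ -1·1·8·1 = -8
  -Y**2*Z ↦ -1·1·4·6 = -24
  -2*Y*Z**2 ↦ -2·1·2·36 = -144
  2*Z**3 ↦ 2·1·1·216 = 432
Sum: F(7, 2, 6) = (-343) + (98) + (294) + (28) + (168) + (-756) + (-8) + (-24) + (-144) + (432) = -255.
Reducing mod 11: -255 ≡ 9 (mod 11).
Since F(a, b, c) ≡ 9 ≠ 0 (mod 11), P does NOT lie on the curve.


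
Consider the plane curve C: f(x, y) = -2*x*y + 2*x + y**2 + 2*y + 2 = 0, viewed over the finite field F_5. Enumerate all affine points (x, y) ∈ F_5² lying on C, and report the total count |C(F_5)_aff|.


Affine F_5-points: {(0, 1), (0, 2), (1, 1), (1, 4), (2, 1), (3, 1), (3, 3), (4, 0), (4, 1)}; count = 9.

For each of the 25 pairs (x, y) ∈ F_5², evaluate f(x, y) mod 5. Record the zeros.
  x = 0: [0↦2, 1↦0, 2↦0, 3↦2, 4↦1]  zeros at y ∈ {1, 2}
  x = 1: [0↦4, 1↦0, 2↦3, 3↦3, 4↦0]  zeros at y ∈ {1, 4}
  x = 2: [0↦1, 1↦0, 2↦1, 3↦4, 4↦4]  zeros at y ∈ {1}
  x = 3: [0↦3, 1↦0, 2↦4, 3↦0, 4↦3]  zeros at y ∈ {1, 3}
  x = 4: [0↦0, 1↦0, 2↦2, 3↦1, 4↦2]  zeros at y ∈ {0, 1}
Collecting zeros: affine points = {(0, 1), (0, 2), (1, 1), (1, 4), (2, 1), (3, 1), (3, 3), (4, 0), (4, 1)}.
Total count |C(F_5)_aff| = 9.


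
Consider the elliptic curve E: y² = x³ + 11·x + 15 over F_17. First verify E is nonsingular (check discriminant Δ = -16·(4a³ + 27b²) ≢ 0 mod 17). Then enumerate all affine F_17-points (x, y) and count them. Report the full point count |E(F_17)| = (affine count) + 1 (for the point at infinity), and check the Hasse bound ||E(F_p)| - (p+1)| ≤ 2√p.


Affine points = {(0, 7), (0, 10), (4, 2), (4, 15), (5, 5), (5, 12), (6, 5), (6, 12), (13, 3), (13, 14), (15, 6), (15, 11)}; affine count = 12; |E(F_17)| = 13.

Discriminant check: Δ ∝ 4a³ + 27b² = 4·11³ + 27·15² = 4·1331 + 27·225 ≡ 9 (mod 17). Nonzero ⇒ E is nonsingular.
For each x ∈ F_17, compute rhs = x³ + 11·x + 15 mod 17, then count y ∈ F_17 with y² ≡ rhs.
  x = 0: rhs = 15, matching y values: 7, 10 (2 points).
  x = 1: rhs = 10, matching y values: none (0 points).
  x = 2: rhs = 11, matching y values: none (0 points).
  x = 3: rhs = 7, matching y values: none (0 points).
  x = 4: rhs = 4, matching y values: 2, 15 (2 points).
  x = 5: rhs = 8, matching y values: 5, 12 (2 points).
  x = 6: rhs = 8, matching y values: 5, 12 (2 points).
  x = 7: rhs = 10, matching y values: none (0 points).
  x = 8: rhs = 3, matching y values: none (0 points).
  x = 9: rhs = 10, matching y values: none (0 points).
  x = 10: rhs = 3, matching y values: none (0 points).
  x = 11: rhs = 5, matching y values: none (0 points).
  x = 12: rhs = 5, matching y values: none (0 points).
  x = 13: rhs = 9, matching y values: 3, 14 (2 points).
  x = 14: rhs = 6, matching y values: none (0 points).
  x = 15: rhs = 2, matching y values: 6, 11 (2 points).
  x = 16: rhs = 3, matching y values: none (0 points).
Total affine count: 12.
Full point count |E(F_17)| = 12 + 1 = 13.
Hasse bound: |13 − (17+1)| = |-5| = 5 ≤ 2√17 ≈ 8.2462 ✓.


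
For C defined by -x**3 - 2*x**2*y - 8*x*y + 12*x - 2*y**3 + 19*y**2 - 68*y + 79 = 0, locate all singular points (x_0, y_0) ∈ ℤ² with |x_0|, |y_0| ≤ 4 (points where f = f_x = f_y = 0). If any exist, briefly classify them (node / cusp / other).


Singular points: {(-2, 3)}; classification: cusp.

Compute partial derivatives:
  f_x = -3*x**2 - 4*x*y - 8*y + 12.
  f_y = -2*x**2 - 8*x - 6*y**2 + 38*y - 68.
Scan x_0 ∈ {−4, ..., 4}. For each x_0, f_y(x_0, y) is a polynomial in y; find its integer roots y ∈ {−4, ..., 4}, then test f_x and f at those candidates.
  x = -4: f_y(-4, y) = -6*y**2 + 38*y - 68; no integer root y with |y| ≤ 4.
  x = -3: f_y(-3, y) = -6*y**2 + 38*y - 62; no integer root y with |y| ≤ 4.
  x = -2: f_y(-2, y) = -6*y**2 + 38*y - 60; vanishes at y ∈ {3}. (-2, 3): f_x = 0, f = 0 — SINGULAR.
  x = -1: f_y(-1, y) = -6*y**2 + 38*y - 62; no integer root y with |y| ≤ 4.
  x = 0: f_y(0, y) = -6*y**2 + 38*y - 68; no integer root y with |y| ≤ 4.
  x = 1: f_y(1, y) = -6*y**2 + 38*y - 78; no integer root y with |y| ≤ 4.
  x = 2: f_y(2, y) = -6*y**2 + 38*y - 92; no integer root y with |y| ≤ 4.
  x = 3: f_y(3, y) = -6*y**2 + 38*y - 110; no integer root y with |y| ≤ 4.
  x = 4: f_y(4, y) = -6*y**2 + 38*y - 132; no integer root y with |y| ≤ 4.
Only singular point on the grid: (-2, 3).
Classify: substitute x = -2 + u, y = 3 + v and expand: f = -u**3 - 2*u**2*v - 2*v**3 + v**2.
No constant or linear terms (consistent with a singular point). Quadratic part: v**2. Cubic part: -u**3 - 2*u**2*v - 2*v**3.
The quadratic part v**2 is a perfect square, so there is a single (double) tangent line v = 0, i.e. y = 3. Restricting the cubic part to that line (v = 0) leaves -u**3 ≠ 0, so f is not divisible by v and the branch is v² ≈ u**3 to lowest order — this is a cusp.
Classification: cusp.


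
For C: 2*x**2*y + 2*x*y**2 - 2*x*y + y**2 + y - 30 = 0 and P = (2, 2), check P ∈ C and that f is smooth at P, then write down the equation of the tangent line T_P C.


Tangent line at P: 20*x + 25*y - 90 = 0.

Step 1: f(2, 2) = 0, so P lies on C.
Step 2: partial derivatives
  f_x(x, y) = 4*x*y + 2*y**2 - 2*y, f_y(x, y) = 2*x**2 + 4*x*y - 2*x + 2*y + 1.
  f_x(P) = 20, f_y(P) = 25 (gradient nonzero, so P is smooth).
Step 3: tangent line at P: 20·(x − 2) + 25·(y − 2) = 0.
Expanding: 20*x + 25*y - 90 = 0.


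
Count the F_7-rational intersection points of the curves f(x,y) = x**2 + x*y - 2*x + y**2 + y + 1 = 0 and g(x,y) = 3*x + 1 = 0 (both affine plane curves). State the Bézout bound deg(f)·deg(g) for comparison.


Common zeros: ∅; count = 0; Bézout bound = 2.

deg(f) = 2, deg(g) = 1, so Bézout bound = 2.
Scan x ∈ F_7. For each x, list the y ∈ F_7 with f(x, y) ≡ 0 and those with g(x, y) ≡ 0 (mod 7); the common zeros in that column are the intersection.
  x = 0: f ≡ 0 at y ∈ {2, 4}; g ≡ 0 at y ∈ ∅; common: ∅.
  x = 1: f ≡ 0 at y ∈ {0, 5}; g ≡ 0 at y ∈ ∅; common: ∅.
  x = 2: f ≡ 0 at y ∈ ∅; g ≡ 0 at y ∈ {0, 1, 2, 3, 4, 5, 6}; common: ∅.
  x = 3: f ≡ 0 at y ∈ {5}; g ≡ 0 at y ∈ ∅; common: ∅.
  x = 4: f ≡ 0 at y ∈ ∅; g ≡ 0 at y ∈ ∅; common: ∅.
  x = 5: f ≡ 0 at y ∈ {4}; g ≡ 0 at y ∈ ∅; common: ∅.
  x = 6: f ≡ 0 at y ∈ ∅; g ≡ 0 at y ∈ ∅; common: ∅.
Collecting: common zeros = ∅, so the count is 0.
Comparison with the Bézout bound: 0 ≤ 2 = deg(f)·deg(g), as expected for curves with no common component (the affine F_7-count falls short of the bound because intersections may lie at infinity, over extension fields, or carry multiplicity).


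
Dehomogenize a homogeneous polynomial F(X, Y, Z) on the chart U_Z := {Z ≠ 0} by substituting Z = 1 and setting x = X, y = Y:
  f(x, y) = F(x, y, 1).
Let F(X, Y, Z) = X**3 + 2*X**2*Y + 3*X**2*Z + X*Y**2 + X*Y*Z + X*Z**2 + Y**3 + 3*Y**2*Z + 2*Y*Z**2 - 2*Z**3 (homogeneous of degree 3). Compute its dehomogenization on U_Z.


f(x, y) = x**3 + 2*x**2*y + 3*x**2 + x*y**2 + x*y + x + y**3 + 3*y**2 + 2*y - 2

On U_Z we set Z = 1. Each monomial c·X^i·Y^j·Z^k in F becomes c·x^i·y^j·1^k = c·x^i·y^j.
Substituting Z = 1: F(X, Y, 1) = x**3 + 2*x**2*y + 3*x**2 + x*y**2 + x*y + x + y**3 + 3*y**2 + 2*y - 2.
Note: deg(f) ≤ deg(F) = 3; strict inequality happens when F is divisible by Z (lost terms).


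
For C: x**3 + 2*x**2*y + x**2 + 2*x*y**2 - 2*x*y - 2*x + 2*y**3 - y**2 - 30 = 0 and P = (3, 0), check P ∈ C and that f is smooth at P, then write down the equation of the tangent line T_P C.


Tangent line at P: 31*x + 12*y - 93 = 0.

Step 1: f(3, 0) = 0, so P lies on C.
Step 2: partial derivatives
  f_x(x, y) = 3*x**2 + 4*x*y + 2*x + 2*y**2 - 2*y - 2, f_y(x, y) = 2*x**2 + 4*x*y - 2*x + 6*y**2 - 2*y.
  f_x(P) = 31, f_y(P) = 12 (gradient nonzero, so P is smooth).
Step 3: tangent line at P: 31·(x − 3) + 12·(y − 0) = 0.
Expanding: 31*x + 12*y - 93 = 0.


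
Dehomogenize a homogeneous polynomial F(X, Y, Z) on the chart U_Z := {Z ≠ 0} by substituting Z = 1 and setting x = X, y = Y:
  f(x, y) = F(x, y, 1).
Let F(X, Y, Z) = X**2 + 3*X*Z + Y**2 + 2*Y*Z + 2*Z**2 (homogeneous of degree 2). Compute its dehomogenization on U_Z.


f(x, y) = x**2 + 3*x + y**2 + 2*y + 2

On U_Z we set Z = 1. Each monomial c·X^i·Y^j·Z^k in F becomes c·x^i·y^j·1^k = c·x^i·y^j.
Substituting Z = 1: F(X, Y, 1) = x**2 + 3*x + y**2 + 2*y + 2.
Note: deg(f) ≤ deg(F) = 2; strict inequality happens when F is divisible by Z (lost terms).


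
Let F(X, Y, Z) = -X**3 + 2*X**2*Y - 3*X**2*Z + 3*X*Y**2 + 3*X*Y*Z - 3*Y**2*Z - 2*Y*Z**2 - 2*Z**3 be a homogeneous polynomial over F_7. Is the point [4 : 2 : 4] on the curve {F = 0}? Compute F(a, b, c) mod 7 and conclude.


F(4,2,4) ≡ 6 (mod 7); P is NOT on the curve.

Evaluate F(4, 2, 4) term-by-term (mod 7).
  -X**3 ↦ -1·64·1·1 = -64
  2*X**2*Y ↦ 2·16·2·1 = 64
  -3*X**2*Z ↦ -3·16·1·4 = -192
  3*X*Y**2 ↦ 3·4·4·1 = 48
  3*X*Y*Z ↦ 3·4·2·4 = 96
  -3*Y**2*Z ↦ -3·1·4·4 = -48
  -2*Y*Z**2 ↦ -2·1·2·16 = -64
  -2*Z**3 ↦ -2·1·1·64 = -128
Sum: F(4, 2, 4) = (-64) + (64) + (-192) + (48) + (96) + (-48) + (-64) + (-128) = -288.
Reducing mod 7: -288 ≡ 6 (mod 7).
Since F(a, b, c) ≡ 6 ≠ 0 (mod 7), P does NOT lie on the curve.


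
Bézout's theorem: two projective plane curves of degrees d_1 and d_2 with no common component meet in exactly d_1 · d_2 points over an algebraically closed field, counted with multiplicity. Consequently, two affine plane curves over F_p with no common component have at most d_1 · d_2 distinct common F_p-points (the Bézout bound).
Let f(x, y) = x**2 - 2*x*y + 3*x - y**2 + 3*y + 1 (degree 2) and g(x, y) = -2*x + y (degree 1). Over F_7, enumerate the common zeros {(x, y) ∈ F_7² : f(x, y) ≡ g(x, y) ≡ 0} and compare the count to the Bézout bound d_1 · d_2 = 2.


Common zeros: {(3, 6)}; count = 1; Bézout bound = 2.

deg(f) = 2, deg(g) = 1, so Bézout bound = 2.
Scan x ∈ F_7. For each x, list the y ∈ F_7 with f(x, y) ≡ 0 and those with g(x, y) ≡ 0 (mod 7); the common zeros in that column are the intersection.
  x = 0: f ≡ 0 at y ∈ ∅; g ≡ 0 at y ∈ {0}; common: ∅.
  x = 1: f ≡ 0 at y ∈ {4}; g ≡ 0 at y ∈ {2}; common: ∅.
  x = 2: f ≡ 0 at y ∈ ∅; g ≡ 0 at y ∈ {4}; common: ∅.
  x = 3: f ≡ 0 at y ∈ {5, 6}; g ≡ 0 at y ∈ {6}; common: {6}.
  x = 4: f ≡ 0 at y ∈ {4, 5}; g ≡ 0 at y ∈ {1}; common: ∅.
  x = 5: f ≡ 0 at y ∈ ∅; g ≡ 0 at y ∈ {3}; common: ∅.
  x = 6: f ≡ 0 at y ∈ {6}; g ≡ 0 at y ∈ {5}; common: ∅.
Collecting: common zeros = {(3, 6)}, so the count is 1.
Comparison with the Bézout bound: 1 ≤ 2 = deg(f)·deg(g), as expected for curves with no common component (the affine F_7-count falls short of the bound because intersections may lie at infinity, over extension fields, or carry multiplicity).


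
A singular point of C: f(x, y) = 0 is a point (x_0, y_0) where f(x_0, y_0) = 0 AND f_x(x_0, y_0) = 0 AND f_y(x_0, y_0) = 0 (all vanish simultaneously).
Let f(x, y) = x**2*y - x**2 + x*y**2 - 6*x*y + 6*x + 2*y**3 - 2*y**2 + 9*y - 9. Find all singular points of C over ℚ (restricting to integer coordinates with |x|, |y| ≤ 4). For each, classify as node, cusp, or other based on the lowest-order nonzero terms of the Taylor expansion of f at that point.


Singular points: {(3, 0)}; classification: node.

Compute partial derivatives:
  f_x = 2*x*y - 2*x + y**2 - 6*y + 6.
  f_y = x**2 + 2*x*y - 6*x + 6*y**2 - 4*y + 9.
Scan x_0 ∈ {−4, ..., 4}. For each x_0, f_y(x_0, y) is a polynomial in y; find its integer roots y ∈ {−4, ..., 4}, then test f_x and f at those candidates.
  x = -4: f_y(-4, y) = 6*y**2 - 12*y + 49; no integer root y with |y| ≤ 4.
  x = -3: f_y(-3, y) = 6*y**2 - 10*y + 36; no integer root y with |y| ≤ 4.
  x = -2: f_y(-2, y) = 6*y**2 - 8*y + 25; no integer root y with |y| ≤ 4.
  x = -1: f_y(-1, y) = 6*y**2 - 6*y + 16; no integer root y with |y| ≤ 4.
  x = 0: f_y(0, y) = 6*y**2 - 4*y + 9; no integer root y with |y| ≤ 4.
  x = 1: f_y(1, y) = 6*y**2 - 2*y + 4; no integer root y with |y| ≤ 4.
  x = 2: f_y(2, y) = 6*y**2 + 1; no integer root y with |y| ≤ 4.
  x = 3: f_y(3, y) = 6*y**2 + 2*y; vanishes at y ∈ {0}. (3, 0): f_x = 0, f = 0 — SINGULAR.
  x = 4: f_y(4, y) = 6*y**2 + 4*y + 1; no integer root y with |y| ≤ 4.
Only singular point on the grid: (3, 0).
Classify: substitute x = 3 + u, y = 0 + v and expand: f = u**2*v - u**2 + u*v**2 + 2*v**3 + v**2.
No constant or linear terms (consistent with a singular point). Quadratic part: -u**2 + v**2. Cubic part: u**2*v + u*v**2 + 2*v**3.
The quadratic part v**2 - u**2 = (v − u)(v + u) splits into two distinct linear factors, so there are two distinct tangent lines y − 0 = ±(x − 3) — this is a node (ordinary double point).
Classification: node.


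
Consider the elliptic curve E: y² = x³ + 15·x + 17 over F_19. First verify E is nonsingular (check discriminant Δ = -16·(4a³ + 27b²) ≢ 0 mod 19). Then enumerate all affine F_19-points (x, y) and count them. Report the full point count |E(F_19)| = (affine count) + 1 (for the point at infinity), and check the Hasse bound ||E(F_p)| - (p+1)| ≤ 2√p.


Affine points = {(0, 6), (0, 13), (2, 6), (2, 13), (6, 0), (7, 3), (7, 16), (9, 8), (9, 11), (12, 5), (12, 14), (14, 8), (14, 11), (15, 8), (15, 11), (17, 6), (17, 13), (18, 1), (18, 18)}; affine count = 19; |E(F_19)| = 20.

Discriminant check: Δ ∝ 4a³ + 27b² = 4·15³ + 27·17² = 4·3375 + 27·289 ≡ 4 (mod 19). Nonzero ⇒ E is nonsingular.
For each x ∈ F_19, compute rhs = x³ + 15·x + 17 mod 19, then count y ∈ F_19 with y² ≡ rhs.
  x = 0: rhs = 17, matching y values: 6, 13 (2 points).
  x = 1: rhs = 14, matching y values: none (0 points).
  x = 2: rhs = 17, matching y values: 6, 13 (2 points).
  x = 3: rhs = 13, matching y values: none (0 points).
  x = 4: rhs = 8, matching y values: none (0 points).
  x = 5: rhs = 8, matching y values: none (0 points).
  x = 6: rhs = 0, matching y values: 0 (1 points).
  x = 7: rhs = 9, matching y values: 3, 16 (2 points).
  x = 8: rhs = 3, matching y values: none (0 points).
  x = 9: rhs = 7, matching y values: 8, 11 (2 points).
  x = 10: rhs = 8, matching y values: none (0 points).
  x = 11: rhs = 12, matching y values: none (0 points).
  x = 12: rhs = 6, matching y values: 5, 14 (2 points).
  x = 13: rhs = 15, matching y values: none (0 points).
  x = 14: rhs = 7, matching y values: 8, 11 (2 points).
  x = 15: rhs = 7, matching y values: 8, 11 (2 points).
  x = 16: rhs = 2, matching y values: none (0 points).
  x = 17: rhs = 17, matching y values: 6, 13 (2 points).
  x = 18: rhs = 1, matching y values: 1, 18 (2 points).
Total affine count: 19.
Full point count |E(F_19)| = 19 + 1 = 20.
Hasse bound: |20 − (19+1)| = |0| = 0 ≤ 2√19 ≈ 8.7178 ✓.


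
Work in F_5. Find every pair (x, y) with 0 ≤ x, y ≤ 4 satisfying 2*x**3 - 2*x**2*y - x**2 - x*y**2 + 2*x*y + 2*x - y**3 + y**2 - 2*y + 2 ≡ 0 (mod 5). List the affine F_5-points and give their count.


Affine F_5-points: {(0, 1), (1, 0), (2, 1), (4, 2), (4, 3)}; count = 5.

For each of the 25 pairs (x, y) ∈ F_5², evaluate f(x, y) mod 5. Record the zeros.
  x = 0: [0↦2, 1↦0, 2↦4, 3↦3, 4↦1]  zeros at y ∈ {1}
  x = 1: [0↦0, 1↦2, 2↦3, 3↦2, 4↦3]  zeros at y ∈ {0}
  x = 2: [0↦3, 1↦0, 2↦4, 3↦4, 4↦4]  zeros at y ∈ {1}
  x = 3: [0↦3, 1↦1, 2↦4, 3↦1, 4↦1]  zeros at y ∈ ∅
  x = 4: [0↦2, 1↦2, 2↦0, 3↦0, 4↦1]  zeros at y ∈ {2, 3}
Collecting zeros: affine points = {(0, 1), (1, 0), (2, 1), (4, 2), (4, 3)}.
Total count |C(F_5)_aff| = 5.


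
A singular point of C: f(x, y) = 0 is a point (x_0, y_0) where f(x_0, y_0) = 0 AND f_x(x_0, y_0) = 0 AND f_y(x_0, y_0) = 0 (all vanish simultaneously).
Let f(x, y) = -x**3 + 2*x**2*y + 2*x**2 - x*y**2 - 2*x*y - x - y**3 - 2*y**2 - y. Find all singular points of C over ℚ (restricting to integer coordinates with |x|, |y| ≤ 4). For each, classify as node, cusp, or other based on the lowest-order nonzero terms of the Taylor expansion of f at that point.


Singular points: {(0, -1)}; classification: cusp.

Compute partial derivatives:
  f_x = -3*x**2 + 4*x*y + 4*x - y**2 - 2*y - 1.
  f_y = 2*x**2 - 2*x*y - 2*x - 3*y**2 - 4*y - 1.
Scan x_0 ∈ {−4, ..., 4}. For each x_0, f_y(x_0, y) is a polynomial in y; find its integer roots y ∈ {−4, ..., 4}, then test f_x and f at those candidates.
  x = -4: f_y(-4, y) = -3*y**2 + 4*y + 39; vanishes at y ∈ {-3}. (-4, -3): f_x = -20 ≠ 0.
  x = -3: f_y(-3, y) = -3*y**2 + 2*y + 23; no integer root y with |y| ≤ 4.
  x = -2: f_y(-2, y) = 11 - 3*y**2; no integer root y with |y| ≤ 4.
  x = -1: f_y(-1, y) = -3*y**2 - 2*y + 3; no integer root y with |y| ≤ 4.
  x = 0: f_y(0, y) = -3*y**2 - 4*y - 1; vanishes at y ∈ {-1}. (0, -1): f_x = 0, f = 0 — SINGULAR.
  x = 1: f_y(1, y) = -3*y**2 - 6*y - 1; no integer root y with |y| ≤ 4.
  x = 2: f_y(2, y) = -3*y**2 - 8*y + 3; vanishes at y ∈ {-3}. (2, -3): f_x = -32 ≠ 0.
  x = 3: f_y(3, y) = -3*y**2 - 10*y + 11; no integer root y with |y| ≤ 4.
  x = 4: f_y(4, y) = -3*y**2 - 12*y + 23; no integer root y with |y| ≤ 4.
Only singular point on the grid: (0, -1).
Classify: substitute x = 0 + u, y = -1 + v and expand: f = -u**3 + 2*u**2*v - u*v**2 - v**3 + v**2.
No constant or linear terms (consistent with a singular point). Quadratic part: v**2. Cubic part: -u**3 + 2*u**2*v - u*v**2 - v**3.
The quadratic part v**2 is a perfect square, so there is a single (double) tangent line v = 0, i.e. y = -1. Restricting the cubic part to that line (v = 0) leaves -u**3 ≠ 0, so f is not divisible by v and the branch is v² ≈ u**3 to lowest order — this is a cusp.
Classification: cusp.


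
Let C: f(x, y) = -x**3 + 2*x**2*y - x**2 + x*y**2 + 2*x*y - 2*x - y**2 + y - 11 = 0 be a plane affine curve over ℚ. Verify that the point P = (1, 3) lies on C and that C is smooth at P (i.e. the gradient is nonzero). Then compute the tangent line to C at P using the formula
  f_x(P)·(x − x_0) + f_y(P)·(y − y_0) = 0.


Tangent line at P: 20*x + 5*y - 35 = 0.

Step 1: f(1, 3) = 0, so P lies on C.
Step 2: partial derivatives
  f_x(x, y) = -3*x**2 + 4*x*y - 2*x + y**2 + 2*y - 2, f_y(x, y) = 2*x**2 + 2*x*y + 2*x - 2*y + 1.
  f_x(P) = 20, f_y(P) = 5 (gradient nonzero, so P is smooth).
Step 3: tangent line at P: 20·(x − 1) + 5·(y − 3) = 0.
Expanding: 20*x + 5*y - 35 = 0.


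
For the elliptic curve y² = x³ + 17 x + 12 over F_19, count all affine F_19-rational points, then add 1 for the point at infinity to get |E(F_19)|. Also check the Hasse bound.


Affine points = {(1, 7), (1, 12), (2, 4), (2, 15), (4, 7), (4, 12), (6, 8), (6, 11), (9, 1), (9, 18), (10, 2), (10, 17), (12, 5), (12, 14), (13, 6), (13, 13), (14, 7), (14, 12)}; affine count = 18; |E(F_19)| = 19.

Discriminant check: Δ ∝ 4a³ + 27b² = 4·17³ + 27·12² = 4·4913 + 27·144 ≡ 18 (mod 19). Nonzero ⇒ E is nonsingular.
For each x ∈ F_19, compute rhs = x³ + 17·x + 12 mod 19, then count y ∈ F_19 with y² ≡ rhs.
  x = 0: rhs = 12, matching y values: none (0 points).
  x = 1: rhs = 11, matching y values: 7, 12 (2 points).
  x = 2: rhs = 16, matching y values: 4, 15 (2 points).
  x = 3: rhs = 14, matching y values: none (0 points).
  x = 4: rhs = 11, matching y values: 7, 12 (2 points).
  x = 5: rhs = 13, matching y values: none (0 points).
  x = 6: rhs = 7, matching y values: 8, 11 (2 points).
  x = 7: rhs = 18, matching y values: none (0 points).
  x = 8: rhs = 14, matching y values: none (0 points).
  x = 9: rhs = 1, matching y values: 1, 18 (2 points).
  x = 10: rhs = 4, matching y values: 2, 17 (2 points).
  x = 11: rhs = 10, matching y values: none (0 points).
  x = 12: rhs = 6, matching y values: 5, 14 (2 points).
  x = 13: rhs = 17, matching y values: 6, 13 (2 points).
  x = 14: rhs = 11, matching y values: 7, 12 (2 points).
  x = 15: rhs = 13, matching y values: none (0 points).
  x = 16: rhs = 10, matching y values: none (0 points).
  x = 17: rhs = 8, matching y values: none (0 points).
  x = 18: rhs = 13, matching y values: none (0 points).
Total affine count: 18.
Full point count |E(F_19)| = 18 + 1 = 19.
Hasse bound: |19 − (19+1)| = |-1| = 1 ≤ 2√19 ≈ 8.7178 ✓.


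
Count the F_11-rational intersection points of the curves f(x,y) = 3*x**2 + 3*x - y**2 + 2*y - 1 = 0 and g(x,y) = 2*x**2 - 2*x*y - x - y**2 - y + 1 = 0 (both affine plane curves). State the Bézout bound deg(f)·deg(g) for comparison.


Common zeros: ∅; count = 0; Bézout bound = 4.

deg(f) = 2, deg(g) = 2, so Bézout bound = 4.
Scan x ∈ F_11. For each x, list the y ∈ F_11 with f(x, y) ≡ 0 and those with g(x, y) ≡ 0 (mod 11); the common zeros in that column are the intersection.
  x = 0: f ≡ 0 at y ∈ {1}; g ≡ 0 at y ∈ {3, 7}; common: ∅.
  x = 1: f ≡ 0 at y ∈ ∅; g ≡ 0 at y ∈ ∅; common: ∅.
  x = 2: f ≡ 0 at y ∈ ∅; g ≡ 0 at y ∈ {7, 10}; common: ∅.
  x = 3: f ≡ 0 at y ∈ {6, 7}; g ≡ 0 at y ∈ {5, 10}; common: ∅.
  x = 4: f ≡ 0 at y ∈ {5, 8}; g ≡ 0 at y ∈ ∅; common: ∅.
  x = 5: f ≡ 0 at y ∈ ∅; g ≡ 0 at y ∈ ∅; common: ∅.
  x = 6: f ≡ 0 at y ∈ {5, 8}; g ≡ 0 at y ∈ ∅; common: ∅.
  x = 7: f ≡ 0 at y ∈ {6, 7}; g ≡ 0 at y ∈ ∅; common: ∅.
  x = 8: f ≡ 0 at y ∈ ∅; g ≡ 0 at y ∈ {0, 5}; common: ∅.
  x = 9: f ≡ 0 at y ∈ ∅; g ≡ 0 at y ∈ {0, 3}; common: ∅.
  x = 10: f ≡ 0 at y ∈ {1}; g ≡ 0 at y ∈ ∅; common: ∅.
Collecting: common zeros = ∅, so the count is 0.
Comparison with the Bézout bound: 0 ≤ 4 = deg(f)·deg(g), as expected for curves with no common component (the affine F_11-count falls short of the bound because intersections may lie at infinity, over extension fields, or carry multiplicity).


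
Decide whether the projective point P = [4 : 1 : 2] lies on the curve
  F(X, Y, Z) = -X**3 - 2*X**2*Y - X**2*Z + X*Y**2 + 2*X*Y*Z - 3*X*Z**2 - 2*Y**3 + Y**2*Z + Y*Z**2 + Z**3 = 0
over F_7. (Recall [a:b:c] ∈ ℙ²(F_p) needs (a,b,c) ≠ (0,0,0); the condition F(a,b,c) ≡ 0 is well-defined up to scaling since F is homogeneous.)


F(4,1,2) ≡ 3 (mod 7); P is NOT on the curve.

Evaluate F(4, 1, 2) term-by-term (mod 7).
  -X**3 ↦ -1·64·1·1 = -64
  -2*X**2*Y ↦ -2·16·1·1 = -32
  -X**2*Z ↦ -1·16·1·2 = -32
  X*Y**2 ↦ 1·4·1·1 = 4
  2*X*Y*Z ↦ 2·4·1·2 = 16
  -3*X*Z**2 ↦ -3·4·1·4 = -48
  -2*Y**3 ↦ -2·1·1·1 = -2
  Y**2*Z ↦ 1·1·1·2 = 2
  Y*Z**2 ↦ 1·1·1·4 = 4
  Z**3 ↦ 1·1·1·8 = 8
Sum: F(4, 1, 2) = (-64) + (-32) + (-32) + (4) + (16) + (-48) + (-2) + (2) + (4) + (8) = -144.
Reducing mod 7: -144 ≡ 3 (mod 7).
Since F(a, b, c) ≡ 3 ≠ 0 (mod 7), P does NOT lie on the curve.


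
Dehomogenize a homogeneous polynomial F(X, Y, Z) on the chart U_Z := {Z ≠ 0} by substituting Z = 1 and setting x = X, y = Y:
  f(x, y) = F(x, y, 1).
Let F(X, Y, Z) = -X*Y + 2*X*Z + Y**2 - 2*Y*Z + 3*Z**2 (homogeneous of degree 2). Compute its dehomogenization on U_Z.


f(x, y) = -x*y + 2*x + y**2 - 2*y + 3

On U_Z we set Z = 1. Each monomial c·X^i·Y^j·Z^k in F becomes c·x^i·y^j·1^k = c·x^i·y^j.
Substituting Z = 1: F(X, Y, 1) = -x*y + 2*x + y**2 - 2*y + 3.
Note: deg(f) ≤ deg(F) = 2; strict inequality happens when F is divisible by Z (lost terms).


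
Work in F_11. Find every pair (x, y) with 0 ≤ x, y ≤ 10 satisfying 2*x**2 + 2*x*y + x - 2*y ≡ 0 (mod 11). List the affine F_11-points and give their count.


Affine F_11-points: {(0, 0), (2, 6), (3, 3), (4, 5), (5, 0), (6, 1), (7, 5), (8, 6), (9, 1), (10, 3)}; count = 10.

For each of the 121 pairs (x, y) ∈ F_11², evaluate f(x, y) mod 11. Record the zeros.
  x = 0: [0↦0, 1↦9, 2↦7, 3↦5, 4↦3, 5↦1, 6↦10, 7↦8, 8↦6, 9↦4, 10↦2]  zeros at y ∈ {0}
  x = 1: [0↦3, 1↦3, 2↦3, 3↦3, 4↦3, 5↦3, 6↦3, 7↦3, 8↦3, 9↦3, 10↦3]  zeros at y ∈ ∅
  x = 2: [0↦10, 1↦1, 2↦3, 3↦5, 4↦7, 5↦9, 6↦0, 7↦2, 8↦4, 9↦6, 10↦8]  zeros at y ∈ {6}
  x = 3: [0↦10, 1↦3, 2↦7, 3↦0, 4↦4, 5↦8, 6↦1, 7↦5, 8↦9, 9↦2, 10↦6]  zeros at y ∈ {3}
  x = 4: [0↦3, 1↦9, 2↦4, 3↦10, 4↦5, 5↦0, 6↦6, 7↦1, 8↦7, 9↦2, 10↦8]  zeros at y ∈ {5}
  x = 5: [0↦0, 1↦8, 2↦5, 3↦2, 4↦10, 5↦7, 6↦4, 7↦1, 8↦9, 9↦6, 10↦3]  zeros at y ∈ {0}
  x = 6: [0↦1, 1↦0, 2↦10, 3↦9, 4↦8, 5↦7, 6↦6, 7↦5, 8↦4, 9↦3, 10↦2]  zeros at y ∈ {1}
  x = 7: [0↦6, 1↦7, 2↦8, 3↦9, 4↦10, 5↦0, 6↦1, 7↦2, 8↦3, 9↦4, 10↦5]  zeros at y ∈ {5}
  x = 8: [0↦4, 1↦7, 2↦10, 3↦2, 4↦5, 5↦8, 6↦0, 7↦3, 8↦6, 9↦9, 10↦1]  zeros at y ∈ {6}
  x = 9: [0↦6, 1↦0, 2↦5, 3↦10, 4↦4, 5↦9, 6↦3, 7↦8, 8↦2, 9↦7, 10↦1]  zeros at y ∈ {1}
  x = 10: [0↦1, 1↦8, 2↦4, 3↦0, 4↦7, 5↦3, 6↦10, 7↦6, 8↦2, 9↦9, 10↦5]  zeros at y ∈ {3}
Collecting zeros: affine points = {(0, 0), (2, 6), (3, 3), (4, 5), (5, 0), (6, 1), (7, 5), (8, 6), (9, 1), (10, 3)}.
Total count |C(F_11)_aff| = 10.


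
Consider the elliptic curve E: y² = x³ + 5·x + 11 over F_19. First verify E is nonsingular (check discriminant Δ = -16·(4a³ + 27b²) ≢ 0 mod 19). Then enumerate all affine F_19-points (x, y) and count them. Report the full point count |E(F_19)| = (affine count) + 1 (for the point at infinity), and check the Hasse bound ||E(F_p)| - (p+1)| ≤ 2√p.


Affine points = {(0, 7), (0, 12), (1, 6), (1, 13), (4, 0), (5, 3), (5, 16), (7, 3), (7, 16), (9, 5), (9, 14), (10, 4), (10, 15), (16, 8), (16, 11), (18, 9), (18, 10)}; affine count = 17; |E(F_19)| = 18.

Discriminant check: Δ ∝ 4a³ + 27b² = 4·5³ + 27·11² = 4·125 + 27·121 ≡ 5 (mod 19). Nonzero ⇒ E is nonsingular.
For each x ∈ F_19, compute rhs = x³ + 5·x + 11 mod 19, then count y ∈ F_19 with y² ≡ rhs.
  x = 0: rhs = 11, matching y values: 7, 12 (2 points).
  x = 1: rhs = 17, matching y values: 6, 13 (2 points).
  x = 2: rhs = 10, matching y values: none (0 points).
  x = 3: rhs = 15, matching y values: none (0 points).
  x = 4: rhs = 0, matching y values: 0 (1 points).
  x = 5: rhs = 9, matching y values: 3, 16 (2 points).
  x = 6: rhs = 10, matching y values: none (0 points).
  x = 7: rhs = 9, matching y values: 3, 16 (2 points).
  x = 8: rhs = 12, matching y values: none (0 points).
  x = 9: rhs = 6, matching y values: 5, 14 (2 points).
  x = 10: rhs = 16, matching y values: 4, 15 (2 points).
  x = 11: rhs = 10, matching y values: none (0 points).
  x = 12: rhs = 13, matching y values: none (0 points).
  x = 13: rhs = 12, matching y values: none (0 points).
  x = 14: rhs = 13, matching y values: none (0 points).
  x = 15: rhs = 3, matching y values: none (0 points).
  x = 16: rhs = 7, matching y values: 8, 11 (2 points).
  x = 17: rhs = 12, matching y values: none (0 points).
  x = 18: rhs = 5, matching y values: 9, 10 (2 points).
Total affine count: 17.
Full point count |E(F_19)| = 17 + 1 = 18.
Hasse bound: |18 − (19+1)| = |-2| = 2 ≤ 2√19 ≈ 8.7178 ✓.


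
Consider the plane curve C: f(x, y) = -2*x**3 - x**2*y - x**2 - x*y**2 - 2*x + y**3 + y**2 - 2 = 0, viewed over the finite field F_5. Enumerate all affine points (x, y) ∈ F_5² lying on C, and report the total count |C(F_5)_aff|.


Affine F_5-points: {(0, 1), (0, 2), (2, 1), (2, 2), (2, 3), (3, 4), (4, 2)}; count = 7.

For each of the 25 pairs (x, y) ∈ F_5², evaluate f(x, y) mod 5. Record the zeros.
  x = 0: [0↦3, 1↦0, 2↦0, 3↦4, 4↦3]  zeros at y ∈ {1, 2}
  x = 1: [0↦3, 1↦3, 2↦4, 3↦2, 4↦3]  zeros at y ∈ ∅
  x = 2: [0↦4, 1↦0, 2↦0, 3↦0, 4↦1]  zeros at y ∈ {1, 2, 3}
  x = 3: [0↦4, 1↦4, 2↦1, 3↦1, 4↦0]  zeros at y ∈ {4}
  x = 4: [0↦1, 1↦3, 2↦0, 3↦3, 4↦3]  zeros at y ∈ {2}
Collecting zeros: affine points = {(0, 1), (0, 2), (2, 1), (2, 2), (2, 3), (3, 4), (4, 2)}.
Total count |C(F_5)_aff| = 7.


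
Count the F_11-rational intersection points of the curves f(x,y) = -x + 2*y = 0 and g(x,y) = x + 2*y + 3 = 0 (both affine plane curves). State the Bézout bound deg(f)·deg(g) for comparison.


Common zeros: {(4, 2)}; count = 1; Bézout bound = 1.

deg(f) = 1, deg(g) = 1, so Bézout bound = 1.
Scan x ∈ F_11. For each x, list the y ∈ F_11 with f(x, y) ≡ 0 and those with g(x, y) ≡ 0 (mod 11); the common zeros in that column are the intersection.
  x = 0: f ≡ 0 at y ∈ {0}; g ≡ 0 at y ∈ {4}; common: ∅.
  x = 1: f ≡ 0 at y ∈ {6}; g ≡ 0 at y ∈ {9}; common: ∅.
  x = 2: f ≡ 0 at y ∈ {1}; g ≡ 0 at y ∈ {3}; common: ∅.
  x = 3: f ≡ 0 at y ∈ {7}; g ≡ 0 at y ∈ {8}; common: ∅.
  x = 4: f ≡ 0 at y ∈ {2}; g ≡ 0 at y ∈ {2}; common: {2}.
  x = 5: f ≡ 0 at y ∈ {8}; g ≡ 0 at y ∈ {7}; common: ∅.
  x = 6: f ≡ 0 at y ∈ {3}; g ≡ 0 at y ∈ {1}; common: ∅.
  x = 7: f ≡ 0 at y ∈ {9}; g ≡ 0 at y ∈ {6}; common: ∅.
  x = 8: f ≡ 0 at y ∈ {4}; g ≡ 0 at y ∈ {0}; common: ∅.
  x = 9: f ≡ 0 at y ∈ {10}; g ≡ 0 at y ∈ {5}; common: ∅.
  x = 10: f ≡ 0 at y ∈ {5}; g ≡ 0 at y ∈ {10}; common: ∅.
Collecting: common zeros = {(4, 2)}, so the count is 1.
Comparison with the Bézout bound: 1 ≤ 1 = deg(f)·deg(g), as expected for curves with no common component (the bound is attained).


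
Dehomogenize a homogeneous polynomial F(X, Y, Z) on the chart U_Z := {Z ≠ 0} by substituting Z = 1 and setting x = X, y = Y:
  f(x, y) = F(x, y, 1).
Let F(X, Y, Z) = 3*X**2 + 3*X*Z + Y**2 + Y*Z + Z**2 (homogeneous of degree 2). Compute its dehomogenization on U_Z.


f(x, y) = 3*x**2 + 3*x + y**2 + y + 1

On U_Z we set Z = 1. Each monomial c·X^i·Y^j·Z^k in F becomes c·x^i·y^j·1^k = c·x^i·y^j.
Substituting Z = 1: F(X, Y, 1) = 3*x**2 + 3*x + y**2 + y + 1.
Note: deg(f) ≤ deg(F) = 2; strict inequality happens when F is divisible by Z (lost terms).


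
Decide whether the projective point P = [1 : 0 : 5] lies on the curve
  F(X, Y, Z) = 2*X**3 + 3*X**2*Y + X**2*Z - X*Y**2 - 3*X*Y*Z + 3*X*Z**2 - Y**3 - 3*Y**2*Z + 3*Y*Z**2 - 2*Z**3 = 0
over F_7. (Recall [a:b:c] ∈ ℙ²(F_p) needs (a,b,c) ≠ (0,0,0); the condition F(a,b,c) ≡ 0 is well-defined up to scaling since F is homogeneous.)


F(1,0,5) ≡ 0 (mod 7); P is on the curve.

Evaluate F(1, 0, 5) term-by-term (mod 7).
  2*X**3 ↦ 2·1·1·1 = 2
  3*X**2*Y ↦ 3·1·0·1 = 0
  X**2*Z ↦ 1·1·1·5 = 5
  -X*Y**2 ↦ -1·1·0·1 = 0
  -3*X*Y*Z ↦ -3·1·0·5 = 0
  3*X*Z**2 ↦ 3·1·1·25 = 75
  -Y**3 ↦ -1·1·0·1 = 0
  -3*Y**2*Z ↦ -3·1·0·5 = 0
  3*Y*Z**2 ↦ 3·1·0·25 = 0
  -2*Z**3 ↦ -2·1·1·125 = -250
Sum: F(1, 0, 5) = (2) + (0) + (5) + (0) + (0) + (75) + (0) + (0) + (0) + (-250) = -168.
Reducing mod 7: -168 ≡ 0 (mod 7).
Since F(a, b, c) ≡ 0 (mod 7), P lies on the curve.


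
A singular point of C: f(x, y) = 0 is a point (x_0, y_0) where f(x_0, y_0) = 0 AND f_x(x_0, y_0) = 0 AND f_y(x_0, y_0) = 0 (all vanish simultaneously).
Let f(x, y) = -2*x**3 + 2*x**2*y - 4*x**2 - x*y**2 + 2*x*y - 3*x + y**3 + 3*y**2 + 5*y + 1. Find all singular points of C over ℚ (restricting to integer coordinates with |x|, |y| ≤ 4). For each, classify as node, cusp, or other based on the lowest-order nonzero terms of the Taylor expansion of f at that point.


Singular points: {(-1, -1)}; classification: cusp.

Compute partial derivatives:
  f_x = -6*x**2 + 4*x*y - 8*x - y**2 + 2*y - 3.
  f_y = 2*x**2 - 2*x*y + 2*x + 3*y**2 + 6*y + 5.
Scan x_0 ∈ {−4, ..., 4}. For each x_0, f_y(x_0, y) is a polynomial in y; find its integer roots y ∈ {−4, ..., 4}, then test f_x and f at those candidates.
  x = -4: f_y(-4, y) = 3*y**2 + 14*y + 29; no integer root y with |y| ≤ 4.
  x = -3: f_y(-3, y) = 3*y**2 + 12*y + 17; no integer root y with |y| ≤ 4.
  x = -2: f_y(-2, y) = 3*y**2 + 10*y + 9; no integer root y with |y| ≤ 4.
  x = -1: f_y(-1, y) = 3*y**2 + 8*y + 5; vanishes at y ∈ {-1}. (-1, -1): f_x = 0, f = 0 — SINGULAR.
  x = 0: f_y(0, y) = 3*y**2 + 6*y + 5; no integer root y with |y| ≤ 4.
  x = 1: f_y(1, y) = 3*y**2 + 4*y + 9; no integer root y with |y| ≤ 4.
  x = 2: f_y(2, y) = 3*y**2 + 2*y + 17; no integer root y with |y| ≤ 4.
  x = 3: f_y(3, y) = 3*y**2 + 29; no integer root y with |y| ≤ 4.
  x = 4: f_y(4, y) = 3*y**2 - 2*y + 45; no integer root y with |y| ≤ 4.
Only singular point on the grid: (-1, -1).
Classify: substitute x = -1 + u, y = -1 + v and expand: f = -2*u**3 + 2*u**2*v - u*v**2 + v**3 + v**2.
No constant or linear terms (consistent with a singular point). Quadratic part: v**2. Cubic part: -2*u**3 + 2*u**2*v - u*v**2 + v**3.
The quadratic part v**2 is a perfect square, so there is a single (double) tangent line v = 0, i.e. y = -1. Restricting the cubic part to that line (v = 0) leaves -2*u**3 ≠ 0, so f is not divisible by v and the branch is v² ≈ 2*u**3 to lowest order — this is a cusp.
Classification: cusp.


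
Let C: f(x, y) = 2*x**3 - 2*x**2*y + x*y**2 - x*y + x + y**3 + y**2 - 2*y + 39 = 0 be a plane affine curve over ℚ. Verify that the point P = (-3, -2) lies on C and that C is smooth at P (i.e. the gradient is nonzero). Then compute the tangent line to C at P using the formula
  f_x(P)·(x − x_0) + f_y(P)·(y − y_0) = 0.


Tangent line at P: 37*x + 3*y + 117 = 0.

Step 1: f(-3, -2) = 0, so P lies on C.
Step 2: partial derivatives
  f_x(x, y) = 6*x**2 - 4*x*y + y**2 - y + 1, f_y(x, y) = -2*x**2 + 2*x*y - x + 3*y**2 + 2*y - 2.
  f_x(P) = 37, f_y(P) = 3 (gradient nonzero, so P is smooth).
Step 3: tangent line at P: 37·(x − -3) + 3·(y − -2) = 0.
Expanding: 37*x + 3*y + 117 = 0.


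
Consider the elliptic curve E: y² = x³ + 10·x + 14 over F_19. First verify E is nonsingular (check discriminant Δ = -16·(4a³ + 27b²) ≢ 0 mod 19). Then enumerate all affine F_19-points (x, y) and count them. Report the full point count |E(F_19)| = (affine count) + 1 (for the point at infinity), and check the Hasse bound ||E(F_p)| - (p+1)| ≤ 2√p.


Affine points = {(1, 5), (1, 14), (2, 2), (2, 17), (4, 2), (4, 17), (6, 9), (6, 10), (7, 3), (7, 16), (8, 6), (8, 13), (9, 4), (9, 15), (11, 7), (11, 12), (12, 0), (13, 2), (13, 17), (15, 9), (15, 10), (17, 9), (17, 10)}; affine count = 23; |E(F_19)| = 24.

Discriminant check: Δ ∝ 4a³ + 27b² = 4·10³ + 27·14² = 4·1000 + 27·196 ≡ 1 (mod 19). Nonzero ⇒ E is nonsingular.
For each x ∈ F_19, compute rhs = x³ + 10·x + 14 mod 19, then count y ∈ F_19 with y² ≡ rhs.
  x = 0: rhs = 14, matching y values: none (0 points).
  x = 1: rhs = 6, matching y values: 5, 14 (2 points).
  x = 2: rhs = 4, matching y values: 2, 17 (2 points).
  x = 3: rhs = 14, matching y values: none (0 points).
  x = 4: rhs = 4, matching y values: 2, 17 (2 points).
  x = 5: rhs = 18, matching y values: none (0 points).
  x = 6: rhs = 5, matching y values: 9, 10 (2 points).
  x = 7: rhs = 9, matching y values: 3, 16 (2 points).
  x = 8: rhs = 17, matching y values: 6, 13 (2 points).
  x = 9: rhs = 16, matching y values: 4, 15 (2 points).
  x = 10: rhs = 12, matching y values: none (0 points).
  x = 11: rhs = 11, matching y values: 7, 12 (2 points).
  x = 12: rhs = 0, matching y values: 0 (1 points).
  x = 13: rhs = 4, matching y values: 2, 17 (2 points).
  x = 14: rhs = 10, matching y values: none (0 points).
  x = 15: rhs = 5, matching y values: 9, 10 (2 points).
  x = 16: rhs = 14, matching y values: none (0 points).
  x = 17: rhs = 5, matching y values: 9, 10 (2 points).
  x = 18: rhs = 3, matching y values: none (0 points).
Total affine count: 23.
Full point count |E(F_19)| = 23 + 1 = 24.
Hasse bound: |24 − (19+1)| = |4| = 4 ≤ 2√19 ≈ 8.7178 ✓.


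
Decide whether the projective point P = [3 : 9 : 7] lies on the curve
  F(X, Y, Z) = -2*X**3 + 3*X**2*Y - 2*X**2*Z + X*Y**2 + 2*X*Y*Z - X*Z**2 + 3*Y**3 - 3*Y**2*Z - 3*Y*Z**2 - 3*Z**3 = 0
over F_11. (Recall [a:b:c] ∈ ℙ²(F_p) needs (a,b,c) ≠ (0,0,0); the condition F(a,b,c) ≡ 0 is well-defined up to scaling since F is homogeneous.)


F(3,9,7) ≡ 2 (mod 11); P is NOT on the curve.

Evaluate F(3, 9, 7) term-by-term (mod 11).
  -2*X**3 ↦ -2·27·1·1 = -54
  3*X**2*Y ↦ 3·9·9·1 = 243
  -2*X**2*Z ↦ -2·9·1·7 = -126
  X*Y**2 ↦ 1·3·81·1 = 243
  2*X*Y*Z ↦ 2·3·9·7 = 378
  -X*Z**2 ↦ -1·3·1·49 = -147
  3*Y**3 ↦ 3·1·729·1 = 2187
  -3*Y**2*Z ↦ -3·1·81·7 = -1701
  -3*Y*Z**2 ↦ -3·1·9·49 = -1323
  -3*Z**3 ↦ -3·1·1·343 = -1029
Sum: F(3, 9, 7) = (-54) + (243) + (-126) + (243) + (378) + (-147) + (2187) + (-1701) + (-1323) + (-1029) = -1329.
Reducing mod 11: -1329 ≡ 2 (mod 11).
Since F(a, b, c) ≡ 2 ≠ 0 (mod 11), P does NOT lie on the curve.


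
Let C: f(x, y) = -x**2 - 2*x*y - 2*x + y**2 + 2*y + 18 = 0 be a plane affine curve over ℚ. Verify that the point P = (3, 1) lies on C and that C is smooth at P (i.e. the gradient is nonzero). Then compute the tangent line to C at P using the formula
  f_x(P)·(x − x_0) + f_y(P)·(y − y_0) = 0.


Tangent line at P: -10*x - 2*y + 32 = 0.

Step 1: f(3, 1) = 0, so P lies on C.
Step 2: partial derivatives
  f_x(x, y) = -2*x - 2*y - 2, f_y(x, y) = -2*x + 2*y + 2.
  f_x(P) = -10, f_y(P) = -2 (gradient nonzero, so P is smooth).
Step 3: tangent line at P: -10·(x − 3) + -2·(y − 1) = 0.
Expanding: -10*x - 2*y + 32 = 0.


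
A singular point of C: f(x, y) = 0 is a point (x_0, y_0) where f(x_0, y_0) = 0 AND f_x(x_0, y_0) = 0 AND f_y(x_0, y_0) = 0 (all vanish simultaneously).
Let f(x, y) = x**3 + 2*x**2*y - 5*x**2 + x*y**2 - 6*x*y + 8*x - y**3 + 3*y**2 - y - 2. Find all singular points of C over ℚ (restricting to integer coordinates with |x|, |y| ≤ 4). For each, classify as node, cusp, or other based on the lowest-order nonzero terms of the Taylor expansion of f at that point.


Singular points: {(1, 1)}; classification: cusp.

Compute partial derivatives:
  f_x = 3*x**2 + 4*x*y - 10*x + y**2 - 6*y + 8.
  f_y = 2*x**2 + 2*x*y - 6*x - 3*y**2 + 6*y - 1.
Scan x_0 ∈ {−4, ..., 4}. For each x_0, f_y(x_0, y) is a polynomial in y; find its integer roots y ∈ {−4, ..., 4}, then test f_x and f at those candidates.
  x = -4: f_y(-4, y) = -3*y**2 - 2*y + 55; no integer root y with |y| ≤ 4.
  x = -3: f_y(-3, y) = 35 - 3*y**2; no integer root y with |y| ≤ 4.
  x = -2: f_y(-2, y) = -3*y**2 + 2*y + 19; no integer root y with |y| ≤ 4.
  x = -1: f_y(-1, y) = -3*y**2 + 4*y + 7; vanishes at y ∈ {-1}. (-1, -1): f_x = 32 ≠ 0.
  x = 0: f_y(0, y) = -3*y**2 + 6*y - 1; no integer root y with |y| ≤ 4.
  x = 1: f_y(1, y) = -3*y**2 + 8*y - 5; vanishes at y ∈ {1}. (1, 1): f_x = 0, f = 0 — SINGULAR.
  x = 2: f_y(2, y) = -3*y**2 + 10*y - 5; no integer root y with |y| ≤ 4.
  x = 3: f_y(3, y) = -3*y**2 + 12*y - 1; no integer root y with |y| ≤ 4.
  x = 4: f_y(4, y) = -3*y**2 + 14*y + 7; no integer root y with |y| ≤ 4.
Only singular point on the grid: (1, 1).
Classify: substitute x = 1 + u, y = 1 + v and expand: f = u**3 + 2*u**2*v + u*v**2 - v**3 + v**2.
No constant or linear terms (consistent with a singular point). Quadratic part: v**2. Cubic part: u**3 + 2*u**2*v + u*v**2 - v**3.
The quadratic part v**2 is a perfect square, so there is a single (double) tangent line v = 0, i.e. y = 1. Restricting the cubic part to that line (v = 0) leaves u**3 ≠ 0, so f is not divisible by v and the branch is v² ≈ -u**3 to lowest order — this is a cusp.
Classification: cusp.
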